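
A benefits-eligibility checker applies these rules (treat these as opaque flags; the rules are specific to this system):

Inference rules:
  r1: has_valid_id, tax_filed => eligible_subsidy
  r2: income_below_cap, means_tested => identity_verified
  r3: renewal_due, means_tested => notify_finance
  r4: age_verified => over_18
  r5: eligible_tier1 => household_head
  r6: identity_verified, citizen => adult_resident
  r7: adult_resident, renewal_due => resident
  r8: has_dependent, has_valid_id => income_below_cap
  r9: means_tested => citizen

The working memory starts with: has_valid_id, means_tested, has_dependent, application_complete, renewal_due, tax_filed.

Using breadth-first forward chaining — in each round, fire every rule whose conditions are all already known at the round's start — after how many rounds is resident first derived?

Round 1 — r1, r3, r8, r9, derive eligible_subsidy, notify_finance, income_below_cap, citizen.
Round 2 — r2, derive identity_verified.
Round 3 — r6, derive adult_resident.
Round 4 — r7, derive resident.
resident first appears in round 4.

4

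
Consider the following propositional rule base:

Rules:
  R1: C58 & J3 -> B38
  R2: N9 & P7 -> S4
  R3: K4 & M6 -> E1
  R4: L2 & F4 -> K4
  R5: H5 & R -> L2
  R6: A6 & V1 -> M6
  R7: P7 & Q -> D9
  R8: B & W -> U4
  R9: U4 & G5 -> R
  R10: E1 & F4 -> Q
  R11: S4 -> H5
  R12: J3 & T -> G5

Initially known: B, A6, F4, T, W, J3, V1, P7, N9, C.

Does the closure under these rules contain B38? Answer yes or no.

Round 1: R2 [N9 & P7 -> S4]; R6 [A6 & V1 -> M6]; R8 [B & W -> U4]; R12 [J3 & T -> G5]. Adds S4, M6, U4, G5.
Round 2: R9 [U4 & G5 -> R]; R11 [S4 -> H5]. Adds R, H5.
Round 3: R5 [H5 & R -> L2]. Adds L2.
Round 4: R4 [L2 & F4 -> K4]. Adds K4.
Round 5: R3 [K4 & M6 -> E1]. Adds E1.
Round 6: R10 [E1 & F4 -> Q]. Adds Q.
Round 7: R7 [P7 & Q -> D9]. Adds D9.
Fixed point reached. B38 is concluded only by R1; R1 needs C58 (never derived).

no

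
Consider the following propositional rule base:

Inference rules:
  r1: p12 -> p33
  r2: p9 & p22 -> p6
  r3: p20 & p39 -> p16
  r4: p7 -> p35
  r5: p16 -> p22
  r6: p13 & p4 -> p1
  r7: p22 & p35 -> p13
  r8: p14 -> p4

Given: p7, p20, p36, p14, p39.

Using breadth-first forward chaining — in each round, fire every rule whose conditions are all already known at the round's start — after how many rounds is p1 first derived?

4

Round 1 fires r3, r4, r8, giving p16, p35, p4.
Round 2 fires r5, giving p22.
Round 3 fires r7, giving p13.
Round 4 fires r6, giving p1.
p1 first appears in round 4.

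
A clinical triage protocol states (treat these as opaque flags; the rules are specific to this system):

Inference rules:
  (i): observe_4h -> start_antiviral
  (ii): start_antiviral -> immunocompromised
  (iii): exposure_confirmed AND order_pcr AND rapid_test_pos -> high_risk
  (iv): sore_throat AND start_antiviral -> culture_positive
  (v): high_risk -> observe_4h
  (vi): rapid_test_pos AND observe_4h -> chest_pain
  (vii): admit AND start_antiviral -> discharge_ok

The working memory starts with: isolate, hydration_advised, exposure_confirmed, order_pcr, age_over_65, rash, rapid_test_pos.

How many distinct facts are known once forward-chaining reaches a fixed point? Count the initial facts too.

Round 1: (iii) [exposure_confirmed AND order_pcr AND rapid_test_pos -> high_risk]. New: high_risk.
Round 2: (v) [high_risk -> observe_4h]. New: observe_4h.
Round 3: (i) [observe_4h -> start_antiviral]; (vi) [rapid_test_pos AND observe_4h -> chest_pain]. New: start_antiviral, chest_pain.
Round 4: (ii) [start_antiviral -> immunocompromised]. New: immunocompromised.
Closure: {age_over_65, chest_pain, exposure_confirmed, high_risk, hydration_advised, immunocompromised, isolate, observe_4h, order_pcr, rapid_test_pos, rash, start_antiviral} — 12 facts.

12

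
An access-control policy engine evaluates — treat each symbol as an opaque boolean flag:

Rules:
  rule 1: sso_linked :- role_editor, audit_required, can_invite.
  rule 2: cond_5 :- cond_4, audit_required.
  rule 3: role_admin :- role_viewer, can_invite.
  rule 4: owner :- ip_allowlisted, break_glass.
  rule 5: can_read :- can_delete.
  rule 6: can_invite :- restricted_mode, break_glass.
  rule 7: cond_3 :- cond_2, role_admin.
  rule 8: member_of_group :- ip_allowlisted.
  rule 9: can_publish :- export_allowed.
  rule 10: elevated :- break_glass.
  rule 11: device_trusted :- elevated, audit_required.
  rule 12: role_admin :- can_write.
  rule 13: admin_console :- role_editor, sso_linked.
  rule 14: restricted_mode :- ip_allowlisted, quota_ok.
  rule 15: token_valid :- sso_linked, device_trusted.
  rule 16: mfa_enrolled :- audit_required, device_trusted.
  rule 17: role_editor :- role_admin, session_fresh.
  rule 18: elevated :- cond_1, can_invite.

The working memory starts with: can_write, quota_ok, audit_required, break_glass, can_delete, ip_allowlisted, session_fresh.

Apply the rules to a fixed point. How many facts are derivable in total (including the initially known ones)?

20

Round 1 fires rule 4, rule 5, rule 8, rule 10, rule 12, rule 14, giving owner, can_read, member_of_group, elevated, role_admin, restricted_mode.
Round 2 fires rule 6, rule 11, rule 17, giving can_invite, device_trusted, role_editor.
Round 3 fires rule 1, rule 16, giving sso_linked, mfa_enrolled.
Round 4 fires rule 13, rule 15, giving admin_console, token_valid.
Closure: {admin_console, audit_required, break_glass, can_delete, can_invite, can_read, can_write, device_trusted, elevated, ip_allowlisted, member_of_group, mfa_enrolled, owner, quota_ok, restricted_mode, role_admin, role_editor, session_fresh, sso_linked, token_valid} — 20 facts.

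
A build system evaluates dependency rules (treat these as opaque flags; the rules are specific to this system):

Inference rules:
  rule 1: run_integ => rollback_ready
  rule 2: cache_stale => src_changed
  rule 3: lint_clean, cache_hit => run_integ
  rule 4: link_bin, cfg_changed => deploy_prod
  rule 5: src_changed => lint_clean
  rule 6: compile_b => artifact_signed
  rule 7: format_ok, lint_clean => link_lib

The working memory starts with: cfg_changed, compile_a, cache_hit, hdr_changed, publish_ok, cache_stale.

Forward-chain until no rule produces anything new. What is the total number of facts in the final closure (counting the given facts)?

Round 1: rule 2 [cache_stale => src_changed]. New: src_changed.
Round 2: rule 5 [src_changed => lint_clean]. New: lint_clean.
Round 3: rule 3 [lint_clean, cache_hit => run_integ]. New: run_integ.
Round 4: rule 1 [run_integ => rollback_ready]. New: rollback_ready.
Closure: {cache_hit, cache_stale, cfg_changed, compile_a, hdr_changed, lint_clean, publish_ok, rollback_ready, run_integ, src_changed} — 10 facts.

10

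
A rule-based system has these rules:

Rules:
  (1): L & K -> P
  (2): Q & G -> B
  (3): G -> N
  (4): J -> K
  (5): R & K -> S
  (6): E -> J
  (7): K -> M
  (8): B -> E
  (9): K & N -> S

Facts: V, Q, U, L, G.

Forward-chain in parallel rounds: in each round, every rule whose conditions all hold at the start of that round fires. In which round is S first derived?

5

Round 1: (2) [Q & G -> B]; (3) [G -> N]. Adds B, N.
Round 2: (8) [B -> E]. Adds E.
Round 3: (6) [E -> J]. Adds J.
Round 4: (4) [J -> K]. Adds K.
Round 5: (1) [L & K -> P]; (7) [K -> M]; (9) [K & N -> S]. Adds P, M, S.
S first appears in round 5.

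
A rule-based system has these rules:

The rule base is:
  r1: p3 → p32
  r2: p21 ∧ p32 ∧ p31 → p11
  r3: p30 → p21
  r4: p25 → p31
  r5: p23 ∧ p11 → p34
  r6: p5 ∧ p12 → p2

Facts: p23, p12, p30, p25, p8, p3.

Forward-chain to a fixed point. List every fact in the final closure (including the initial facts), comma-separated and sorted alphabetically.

p11, p12, p21, p23, p25, p3, p30, p31, p32, p34, p8

[1] r1 [p3 → p32]; r3 [p30 → p21]; r4 [p25 → p31]. ⇒ new: p32, p21, p31.
[2] r2 [p21 ∧ p32 ∧ p31 → p11]. ⇒ new: p11.
[3] r5 [p23 ∧ p11 → p34]. ⇒ new: p34.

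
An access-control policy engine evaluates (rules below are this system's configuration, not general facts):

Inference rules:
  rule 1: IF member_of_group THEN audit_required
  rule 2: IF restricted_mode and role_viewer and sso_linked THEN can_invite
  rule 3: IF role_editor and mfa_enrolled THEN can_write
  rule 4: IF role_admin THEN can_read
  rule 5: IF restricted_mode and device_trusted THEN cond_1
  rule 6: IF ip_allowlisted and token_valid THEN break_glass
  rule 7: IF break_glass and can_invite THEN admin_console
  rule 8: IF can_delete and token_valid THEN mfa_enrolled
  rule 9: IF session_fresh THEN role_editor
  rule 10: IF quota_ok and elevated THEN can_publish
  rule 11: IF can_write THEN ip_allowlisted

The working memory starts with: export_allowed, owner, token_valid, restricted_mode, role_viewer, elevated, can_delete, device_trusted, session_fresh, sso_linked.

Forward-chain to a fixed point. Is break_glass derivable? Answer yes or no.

yes

Round 1: rule 2 [IF restricted_mode and role_viewer and sso_linked THEN can_invite]; rule 5 [IF restricted_mode and device_trusted THEN cond_1]; rule 8 [IF can_delete and token_valid THEN mfa_enrolled]; rule 9 [IF session_fresh THEN role_editor]. New: can_invite, cond_1, mfa_enrolled, role_editor.
Round 2: rule 3 [IF role_editor and mfa_enrolled THEN can_write]. New: can_write.
Round 3: rule 11 [IF can_write THEN ip_allowlisted]. New: ip_allowlisted.
Round 4: rule 6 [IF ip_allowlisted and token_valid THEN break_glass]. New: break_glass.
Round 5: rule 7 [IF break_glass and can_invite THEN admin_console]. New: admin_console.
break_glass appears in round 4, so it is derivable.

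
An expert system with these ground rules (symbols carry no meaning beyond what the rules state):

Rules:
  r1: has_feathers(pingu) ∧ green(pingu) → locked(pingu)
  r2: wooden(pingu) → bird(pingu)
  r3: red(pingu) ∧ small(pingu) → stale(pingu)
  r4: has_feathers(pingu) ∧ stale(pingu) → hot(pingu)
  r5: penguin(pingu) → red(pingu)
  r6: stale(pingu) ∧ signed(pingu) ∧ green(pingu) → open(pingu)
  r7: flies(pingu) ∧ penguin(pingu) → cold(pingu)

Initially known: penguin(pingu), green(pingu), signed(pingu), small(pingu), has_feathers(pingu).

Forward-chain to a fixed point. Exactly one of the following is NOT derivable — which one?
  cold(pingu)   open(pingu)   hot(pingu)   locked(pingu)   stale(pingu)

Round 1: r1 [has_feathers(pingu) ∧ green(pingu) → locked(pingu)]; r5 [penguin(pingu) → red(pingu)]. Adds locked(pingu), red(pingu).
Round 2: r3 [red(pingu) ∧ small(pingu) → stale(pingu)]. Adds stale(pingu).
Round 3: r4 [has_feathers(pingu) ∧ stale(pingu) → hot(pingu)]; r6 [stale(pingu) ∧ signed(pingu) ∧ green(pingu) → open(pingu)]. Adds hot(pingu), open(pingu).
Derived: locked(pingu) (round 1), hot(pingu) (round 3), open(pingu) (round 3), stale(pingu) (round 2). cold(pingu) never appears in any round.

cold(pingu)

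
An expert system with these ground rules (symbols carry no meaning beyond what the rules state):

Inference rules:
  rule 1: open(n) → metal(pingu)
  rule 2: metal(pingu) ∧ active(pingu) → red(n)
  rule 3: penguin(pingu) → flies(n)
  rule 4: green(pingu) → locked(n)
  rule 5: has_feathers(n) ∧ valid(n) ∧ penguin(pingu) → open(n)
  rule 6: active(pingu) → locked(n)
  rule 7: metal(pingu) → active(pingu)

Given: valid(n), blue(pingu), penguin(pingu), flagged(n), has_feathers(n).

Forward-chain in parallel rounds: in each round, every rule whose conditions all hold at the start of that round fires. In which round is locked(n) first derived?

Round 1: rule 3 [penguin(pingu) → flies(n)]; rule 5 [has_feathers(n) ∧ valid(n) ∧ penguin(pingu) → open(n)]. Adds flies(n), open(n).
Round 2: rule 1 [open(n) → metal(pingu)]. Adds metal(pingu).
Round 3: rule 7 [metal(pingu) → active(pingu)]. Adds active(pingu).
Round 4: rule 2 [metal(pingu) ∧ active(pingu) → red(n)]; rule 6 [active(pingu) → locked(n)]. Adds red(n), locked(n).
locked(n) first appears in round 4.

4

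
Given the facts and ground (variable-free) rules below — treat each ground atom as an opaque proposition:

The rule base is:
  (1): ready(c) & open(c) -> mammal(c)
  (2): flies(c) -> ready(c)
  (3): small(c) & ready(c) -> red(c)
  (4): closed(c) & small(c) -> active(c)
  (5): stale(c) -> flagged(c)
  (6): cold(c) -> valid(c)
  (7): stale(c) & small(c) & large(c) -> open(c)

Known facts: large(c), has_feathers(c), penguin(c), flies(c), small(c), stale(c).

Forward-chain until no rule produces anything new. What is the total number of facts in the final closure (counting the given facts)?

Round 1 fires (2), (5), (7), giving ready(c), flagged(c), open(c).
Round 2 fires (1), (3), giving mammal(c), red(c).
Closure: {flagged(c), flies(c), has_feathers(c), large(c), mammal(c), open(c), penguin(c), ready(c), red(c), small(c), stale(c)} — 11 facts.

11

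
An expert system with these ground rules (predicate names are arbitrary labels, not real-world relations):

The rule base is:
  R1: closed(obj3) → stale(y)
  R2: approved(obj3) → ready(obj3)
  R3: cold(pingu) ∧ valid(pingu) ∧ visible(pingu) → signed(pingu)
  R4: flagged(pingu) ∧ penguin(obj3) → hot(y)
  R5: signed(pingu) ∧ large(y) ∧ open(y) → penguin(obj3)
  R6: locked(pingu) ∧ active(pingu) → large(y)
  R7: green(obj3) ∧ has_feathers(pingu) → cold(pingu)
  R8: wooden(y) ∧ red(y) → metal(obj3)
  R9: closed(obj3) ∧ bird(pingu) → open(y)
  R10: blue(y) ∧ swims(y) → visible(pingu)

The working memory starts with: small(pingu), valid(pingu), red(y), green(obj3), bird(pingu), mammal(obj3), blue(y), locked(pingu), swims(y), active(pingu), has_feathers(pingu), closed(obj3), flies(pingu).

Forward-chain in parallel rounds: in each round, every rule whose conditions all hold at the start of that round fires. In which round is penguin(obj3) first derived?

[1] R1 [closed(obj3) → stale(y)]; R6 [locked(pingu) ∧ active(pingu) → large(y)]; R7 [green(obj3) ∧ has_feathers(pingu) → cold(pingu)]; R9 [closed(obj3) ∧ bird(pingu) → open(y)]; R10 [blue(y) ∧ swims(y) → visible(pingu)]. ⇒ new: stale(y), large(y), cold(pingu), open(y), visible(pingu).
[2] R3 [cold(pingu) ∧ valid(pingu) ∧ visible(pingu) → signed(pingu)]. ⇒ new: signed(pingu).
[3] R5 [signed(pingu) ∧ large(y) ∧ open(y) → penguin(obj3)]. ⇒ new: penguin(obj3).
penguin(obj3) first appears in round 3.

3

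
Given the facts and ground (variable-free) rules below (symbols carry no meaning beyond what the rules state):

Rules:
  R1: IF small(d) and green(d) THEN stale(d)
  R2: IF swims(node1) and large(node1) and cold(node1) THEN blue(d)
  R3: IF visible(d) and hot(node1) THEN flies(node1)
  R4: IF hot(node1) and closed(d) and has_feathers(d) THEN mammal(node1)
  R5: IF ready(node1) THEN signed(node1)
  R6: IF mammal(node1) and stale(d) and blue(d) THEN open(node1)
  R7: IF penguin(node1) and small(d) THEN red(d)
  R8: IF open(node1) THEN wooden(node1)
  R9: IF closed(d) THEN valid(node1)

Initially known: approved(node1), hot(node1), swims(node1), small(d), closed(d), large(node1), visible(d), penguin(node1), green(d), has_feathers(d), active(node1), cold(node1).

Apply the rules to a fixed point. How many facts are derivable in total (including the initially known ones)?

Round 1 fires R1, R2, R3, R4, R7, R9, giving stale(d), blue(d), flies(node1), mammal(node1), red(d), valid(node1).
Round 2 fires R6, giving open(node1).
Round 3 fires R8, giving wooden(node1).
Closure: {active(node1), approved(node1), blue(d), closed(d), cold(node1), flies(node1), green(d), has_feathers(d), hot(node1), large(node1), mammal(node1), open(node1), penguin(node1), red(d), small(d), stale(d), swims(node1), valid(node1), visible(d), wooden(node1)} — 20 facts.

20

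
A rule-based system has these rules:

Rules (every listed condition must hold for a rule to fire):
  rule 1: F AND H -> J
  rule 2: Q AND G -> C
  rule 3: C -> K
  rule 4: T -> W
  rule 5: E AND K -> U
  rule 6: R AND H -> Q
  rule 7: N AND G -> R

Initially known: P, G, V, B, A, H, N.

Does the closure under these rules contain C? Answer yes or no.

Round 1 fires rule 7, giving R.
Round 2 fires rule 6, giving Q.
Round 3 fires rule 2, giving C.
Round 4 fires rule 3, giving K.
C appears in round 3, so it is derivable.

yes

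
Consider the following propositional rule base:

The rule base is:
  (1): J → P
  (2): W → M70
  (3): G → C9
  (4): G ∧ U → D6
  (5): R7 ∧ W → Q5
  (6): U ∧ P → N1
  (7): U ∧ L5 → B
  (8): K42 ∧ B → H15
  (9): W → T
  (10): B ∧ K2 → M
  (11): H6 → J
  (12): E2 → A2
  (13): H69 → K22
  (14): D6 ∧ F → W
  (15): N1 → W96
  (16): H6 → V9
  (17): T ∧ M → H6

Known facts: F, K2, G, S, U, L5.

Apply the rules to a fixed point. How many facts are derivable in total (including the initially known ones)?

Round 1: (3) [G → C9]; (4) [G ∧ U → D6]; (7) [U ∧ L5 → B]. Adds C9, D6, B.
Round 2: (10) [B ∧ K2 → M]; (14) [D6 ∧ F → W]. Adds M, W.
Round 3: (2) [W → M70]; (9) [W → T]. Adds M70, T.
Round 4: (17) [T ∧ M → H6]. Adds H6.
Round 5: (11) [H6 → J]; (16) [H6 → V9]. Adds J, V9.
Round 6: (1) [J → P]. Adds P.
Round 7: (6) [U ∧ P → N1]. Adds N1.
Round 8: (15) [N1 → W96]. Adds W96.
Closure: {B, C9, D6, F, G, H6, J, K2, L5, M, M70, N1, P, S, T, U, V9, W, W96} — 19 facts.

19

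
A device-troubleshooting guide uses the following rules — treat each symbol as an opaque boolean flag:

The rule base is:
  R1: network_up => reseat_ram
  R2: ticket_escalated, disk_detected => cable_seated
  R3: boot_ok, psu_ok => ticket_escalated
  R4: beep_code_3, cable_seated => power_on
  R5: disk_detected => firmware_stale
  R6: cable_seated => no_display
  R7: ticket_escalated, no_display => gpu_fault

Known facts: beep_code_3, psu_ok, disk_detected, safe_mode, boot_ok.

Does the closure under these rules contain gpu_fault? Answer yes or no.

Round 1 — R3, R5, derive ticket_escalated, firmware_stale.
Round 2 — R2, derive cable_seated.
Round 3 — R4, R6, derive power_on, no_display.
Round 4 — R7, derive gpu_fault.
gpu_fault appears in round 4, so it is derivable.

yes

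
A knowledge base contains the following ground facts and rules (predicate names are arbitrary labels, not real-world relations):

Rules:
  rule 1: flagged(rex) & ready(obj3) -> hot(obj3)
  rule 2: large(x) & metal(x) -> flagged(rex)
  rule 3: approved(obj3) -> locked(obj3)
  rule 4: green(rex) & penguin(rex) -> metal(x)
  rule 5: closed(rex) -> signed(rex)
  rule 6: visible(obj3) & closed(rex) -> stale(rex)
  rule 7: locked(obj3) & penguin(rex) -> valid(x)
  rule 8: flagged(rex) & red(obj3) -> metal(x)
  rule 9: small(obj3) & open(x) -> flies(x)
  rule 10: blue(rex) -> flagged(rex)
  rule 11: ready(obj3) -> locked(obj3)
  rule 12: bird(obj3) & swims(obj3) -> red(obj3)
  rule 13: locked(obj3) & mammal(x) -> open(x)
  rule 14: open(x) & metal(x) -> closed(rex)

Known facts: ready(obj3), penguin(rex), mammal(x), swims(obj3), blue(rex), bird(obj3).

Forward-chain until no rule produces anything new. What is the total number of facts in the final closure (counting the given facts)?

15

Round 1 fires rule 10, rule 11, rule 12, giving flagged(rex), locked(obj3), red(obj3).
Round 2 fires rule 1, rule 7, rule 8, rule 13, giving hot(obj3), valid(x), metal(x), open(x).
Round 3 fires rule 14, giving closed(rex).
Round 4 fires rule 5, giving signed(rex).
Closure: {bird(obj3), blue(rex), closed(rex), flagged(rex), hot(obj3), locked(obj3), mammal(x), metal(x), open(x), penguin(rex), ready(obj3), red(obj3), signed(rex), swims(obj3), valid(x)} — 15 facts.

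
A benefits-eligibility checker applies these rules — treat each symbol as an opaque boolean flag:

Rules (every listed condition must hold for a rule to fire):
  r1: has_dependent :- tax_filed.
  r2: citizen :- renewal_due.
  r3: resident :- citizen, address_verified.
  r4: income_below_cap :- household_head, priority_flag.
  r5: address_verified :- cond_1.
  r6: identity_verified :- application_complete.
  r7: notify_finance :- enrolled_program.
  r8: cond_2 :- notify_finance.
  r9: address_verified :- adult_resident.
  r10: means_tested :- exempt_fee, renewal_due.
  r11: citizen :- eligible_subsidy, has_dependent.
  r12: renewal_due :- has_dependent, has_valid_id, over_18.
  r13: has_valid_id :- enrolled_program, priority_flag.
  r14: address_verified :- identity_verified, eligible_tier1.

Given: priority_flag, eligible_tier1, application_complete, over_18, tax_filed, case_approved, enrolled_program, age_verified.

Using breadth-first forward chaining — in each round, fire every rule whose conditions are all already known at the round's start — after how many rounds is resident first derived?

4

Round 1 — r1, r6, r7, r13, derive has_dependent, identity_verified, notify_finance, has_valid_id.
Round 2 — r8, r12, r14, derive cond_2, renewal_due, address_verified.
Round 3 — r2, derive citizen.
Round 4 — r3, derive resident.
resident first appears in round 4.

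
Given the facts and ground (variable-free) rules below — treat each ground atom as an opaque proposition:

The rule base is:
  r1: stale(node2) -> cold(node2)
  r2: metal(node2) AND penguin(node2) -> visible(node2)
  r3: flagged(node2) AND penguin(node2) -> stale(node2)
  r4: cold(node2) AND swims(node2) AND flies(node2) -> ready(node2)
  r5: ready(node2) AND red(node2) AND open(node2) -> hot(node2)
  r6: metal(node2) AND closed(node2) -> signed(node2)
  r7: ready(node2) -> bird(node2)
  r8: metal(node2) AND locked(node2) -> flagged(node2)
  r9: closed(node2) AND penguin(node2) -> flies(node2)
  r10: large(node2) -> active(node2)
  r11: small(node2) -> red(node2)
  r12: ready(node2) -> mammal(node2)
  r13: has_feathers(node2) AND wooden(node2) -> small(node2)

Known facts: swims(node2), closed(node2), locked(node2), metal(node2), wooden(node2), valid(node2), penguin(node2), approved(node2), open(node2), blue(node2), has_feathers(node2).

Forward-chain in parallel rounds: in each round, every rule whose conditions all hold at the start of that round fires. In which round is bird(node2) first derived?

Round 1 — r2, r6, r8, r9, r13, derive visible(node2), signed(node2), flagged(node2), flies(node2), small(node2).
Round 2 — r3, r11, derive stale(node2), red(node2).
Round 3 — r1, derive cold(node2).
Round 4 — r4, derive ready(node2).
Round 5 — r5, r7, r12, derive hot(node2), bird(node2), mammal(node2).
bird(node2) first appears in round 5.

5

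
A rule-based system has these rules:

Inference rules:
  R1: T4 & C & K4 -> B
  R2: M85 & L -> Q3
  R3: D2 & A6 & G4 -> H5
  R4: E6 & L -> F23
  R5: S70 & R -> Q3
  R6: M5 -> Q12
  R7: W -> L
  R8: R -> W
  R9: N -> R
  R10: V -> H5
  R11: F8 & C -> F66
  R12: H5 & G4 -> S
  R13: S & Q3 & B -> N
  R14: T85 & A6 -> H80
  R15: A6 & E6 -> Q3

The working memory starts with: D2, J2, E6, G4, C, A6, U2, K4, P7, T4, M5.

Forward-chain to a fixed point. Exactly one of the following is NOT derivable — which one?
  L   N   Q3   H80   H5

H80

Round 1 — R1, R3, R6, R15, derive B, H5, Q12, Q3.
Round 2 — R12, derive S.
Round 3 — R13, derive N.
Round 4 — R9, derive R.
Round 5 — R8, derive W.
Round 6 — R7, derive L.
Round 7 — R4, derive F23.
Derived: L (round 6), N (round 3), H5 (round 1), Q3 (round 1). H80 never appears in any round.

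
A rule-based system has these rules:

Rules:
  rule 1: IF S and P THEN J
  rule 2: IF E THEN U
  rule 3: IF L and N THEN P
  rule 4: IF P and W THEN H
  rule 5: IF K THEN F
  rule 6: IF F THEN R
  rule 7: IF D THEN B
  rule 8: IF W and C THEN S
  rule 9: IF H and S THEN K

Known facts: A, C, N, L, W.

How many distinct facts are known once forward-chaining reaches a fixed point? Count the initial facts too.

Round 1: rule 3 [IF L and N THEN P]; rule 8 [IF W and C THEN S]. Adds P, S.
Round 2: rule 1 [IF S and P THEN J]; rule 4 [IF P and W THEN H]. Adds J, H.
Round 3: rule 9 [IF H and S THEN K]. Adds K.
Round 4: rule 5 [IF K THEN F]. Adds F.
Round 5: rule 6 [IF F THEN R]. Adds R.
Closure: {A, C, F, H, J, K, L, N, P, R, S, W} — 12 facts.

12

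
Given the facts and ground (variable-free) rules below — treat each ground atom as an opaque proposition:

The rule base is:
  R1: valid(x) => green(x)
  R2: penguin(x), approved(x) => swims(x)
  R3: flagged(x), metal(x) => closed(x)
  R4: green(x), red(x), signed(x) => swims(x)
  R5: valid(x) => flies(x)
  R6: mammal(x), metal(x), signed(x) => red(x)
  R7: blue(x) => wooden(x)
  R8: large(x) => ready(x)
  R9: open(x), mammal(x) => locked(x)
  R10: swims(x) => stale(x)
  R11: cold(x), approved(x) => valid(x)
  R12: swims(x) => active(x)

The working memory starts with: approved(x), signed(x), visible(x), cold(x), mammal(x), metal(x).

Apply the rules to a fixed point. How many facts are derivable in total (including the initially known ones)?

13

[1] R6 [mammal(x), metal(x), signed(x) => red(x)]; R11 [cold(x), approved(x) => valid(x)]. ⇒ new: red(x), valid(x).
[2] R1 [valid(x) => green(x)]; R5 [valid(x) => flies(x)]. ⇒ new: green(x), flies(x).
[3] R4 [green(x), red(x), signed(x) => swims(x)]. ⇒ new: swims(x).
[4] R10 [swims(x) => stale(x)]; R12 [swims(x) => active(x)]. ⇒ new: stale(x), active(x).
Closure: {active(x), approved(x), cold(x), flies(x), green(x), mammal(x), metal(x), red(x), signed(x), stale(x), swims(x), valid(x), visible(x)} — 13 facts.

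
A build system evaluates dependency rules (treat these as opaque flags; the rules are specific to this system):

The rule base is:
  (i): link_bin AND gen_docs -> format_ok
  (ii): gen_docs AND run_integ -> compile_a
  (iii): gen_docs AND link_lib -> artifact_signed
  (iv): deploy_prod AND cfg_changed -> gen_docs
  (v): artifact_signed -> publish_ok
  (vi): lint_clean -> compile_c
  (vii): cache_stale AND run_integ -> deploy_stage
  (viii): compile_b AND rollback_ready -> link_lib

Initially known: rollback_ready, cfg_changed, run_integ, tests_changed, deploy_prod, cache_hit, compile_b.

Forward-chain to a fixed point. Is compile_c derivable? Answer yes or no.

no

Round 1 — (iv), (viii), derive gen_docs, link_lib.
Round 2 — (ii), (iii), derive compile_a, artifact_signed.
Round 3 — (v), derive publish_ok.
Fixed point reached. compile_c is concluded only by (vi); (vi) needs lint_clean (never derived).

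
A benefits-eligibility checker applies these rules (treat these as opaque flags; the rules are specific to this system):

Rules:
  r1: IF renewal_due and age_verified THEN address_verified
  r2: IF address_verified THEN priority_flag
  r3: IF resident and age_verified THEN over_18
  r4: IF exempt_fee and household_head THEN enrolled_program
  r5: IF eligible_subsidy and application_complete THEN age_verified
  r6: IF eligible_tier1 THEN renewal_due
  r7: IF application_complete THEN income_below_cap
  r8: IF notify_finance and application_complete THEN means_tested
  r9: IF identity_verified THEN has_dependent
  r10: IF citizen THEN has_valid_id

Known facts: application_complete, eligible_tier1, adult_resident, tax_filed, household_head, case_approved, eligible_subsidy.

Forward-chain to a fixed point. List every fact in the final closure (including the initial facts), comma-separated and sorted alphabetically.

Round 1 — r5, r6, r7, derive age_verified, renewal_due, income_below_cap.
Round 2 — r1, derive address_verified.
Round 3 — r2, derive priority_flag.

address_verified, adult_resident, age_verified, application_complete, case_approved, eligible_subsidy, eligible_tier1, household_head, income_below_cap, priority_flag, renewal_due, tax_filed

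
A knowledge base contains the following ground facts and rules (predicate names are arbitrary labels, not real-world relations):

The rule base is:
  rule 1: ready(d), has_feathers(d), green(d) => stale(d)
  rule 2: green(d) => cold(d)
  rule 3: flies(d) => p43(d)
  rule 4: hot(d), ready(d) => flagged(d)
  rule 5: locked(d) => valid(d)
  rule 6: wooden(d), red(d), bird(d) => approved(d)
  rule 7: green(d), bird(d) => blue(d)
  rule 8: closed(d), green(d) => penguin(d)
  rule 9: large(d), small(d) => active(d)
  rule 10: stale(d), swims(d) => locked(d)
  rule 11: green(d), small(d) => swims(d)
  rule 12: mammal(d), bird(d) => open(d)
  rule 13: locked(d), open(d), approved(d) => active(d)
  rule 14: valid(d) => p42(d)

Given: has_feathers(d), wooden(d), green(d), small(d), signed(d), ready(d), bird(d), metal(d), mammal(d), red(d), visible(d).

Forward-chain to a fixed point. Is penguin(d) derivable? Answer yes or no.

no

Round 1 fires rule 1, rule 2, rule 6, rule 7, rule 11, rule 12, giving stale(d), cold(d), approved(d), blue(d), swims(d), open(d).
Round 2 fires rule 10, giving locked(d).
Round 3 fires rule 5, rule 13, giving valid(d), active(d).
Round 4 fires rule 14, giving p42(d).
Fixed point reached. penguin(d) is concluded only by rule 8; rule 8 needs closed(d) (never derived).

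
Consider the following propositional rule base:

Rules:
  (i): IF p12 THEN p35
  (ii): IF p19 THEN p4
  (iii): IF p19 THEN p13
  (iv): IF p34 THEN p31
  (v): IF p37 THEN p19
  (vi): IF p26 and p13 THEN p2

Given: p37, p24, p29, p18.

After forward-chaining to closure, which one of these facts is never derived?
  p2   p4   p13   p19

p2

Round 1: (v) [IF p37 THEN p19]. New: p19.
Round 2: (ii) [IF p19 THEN p4]; (iii) [IF p19 THEN p13]. New: p4, p13.
Derived: p19 (round 1), p4 (round 2), p13 (round 2). p2 never appears in any round.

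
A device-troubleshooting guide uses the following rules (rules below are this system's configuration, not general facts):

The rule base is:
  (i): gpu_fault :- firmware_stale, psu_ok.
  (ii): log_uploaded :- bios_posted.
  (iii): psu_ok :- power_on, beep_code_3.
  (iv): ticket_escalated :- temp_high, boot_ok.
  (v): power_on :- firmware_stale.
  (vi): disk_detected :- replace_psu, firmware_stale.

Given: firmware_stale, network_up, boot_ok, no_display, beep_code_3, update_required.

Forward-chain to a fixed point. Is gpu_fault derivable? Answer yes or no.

yes

Round 1 fires (v), giving power_on.
Round 2 fires (iii), giving psu_ok.
Round 3 fires (i), giving gpu_fault.
gpu_fault appears in round 3, so it is derivable.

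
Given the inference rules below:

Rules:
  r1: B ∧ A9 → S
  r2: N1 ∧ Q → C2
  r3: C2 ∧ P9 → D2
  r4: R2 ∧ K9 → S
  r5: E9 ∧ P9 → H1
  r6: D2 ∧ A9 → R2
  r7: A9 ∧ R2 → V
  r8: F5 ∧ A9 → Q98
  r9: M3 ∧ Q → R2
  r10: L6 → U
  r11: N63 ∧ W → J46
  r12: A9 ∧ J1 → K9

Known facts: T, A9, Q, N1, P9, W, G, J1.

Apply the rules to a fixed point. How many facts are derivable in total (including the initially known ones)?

Round 1: r2 [N1 ∧ Q → C2]; r12 [A9 ∧ J1 → K9]. New: C2, K9.
Round 2: r3 [C2 ∧ P9 → D2]. New: D2.
Round 3: r6 [D2 ∧ A9 → R2]. New: R2.
Round 4: r4 [R2 ∧ K9 → S]; r7 [A9 ∧ R2 → V]. New: S, V.
Closure: {A9, C2, D2, G, J1, K9, N1, P9, Q, R2, S, T, V, W} — 14 facts.

14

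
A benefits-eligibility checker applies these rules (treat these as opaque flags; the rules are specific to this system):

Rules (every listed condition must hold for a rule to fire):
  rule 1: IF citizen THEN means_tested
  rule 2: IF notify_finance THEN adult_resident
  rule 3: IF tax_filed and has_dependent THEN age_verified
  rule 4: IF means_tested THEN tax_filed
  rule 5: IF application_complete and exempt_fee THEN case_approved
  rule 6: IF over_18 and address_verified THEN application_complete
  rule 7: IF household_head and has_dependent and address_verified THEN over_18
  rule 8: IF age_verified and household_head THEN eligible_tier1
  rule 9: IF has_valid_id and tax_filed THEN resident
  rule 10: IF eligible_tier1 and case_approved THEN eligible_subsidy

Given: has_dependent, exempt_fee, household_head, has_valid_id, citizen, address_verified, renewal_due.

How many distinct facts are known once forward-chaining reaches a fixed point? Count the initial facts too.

16

Round 1 — rule 1, rule 7, derive means_tested, over_18.
Round 2 — rule 4, rule 6, derive tax_filed, application_complete.
Round 3 — rule 3, rule 5, rule 9, derive age_verified, case_approved, resident.
Round 4 — rule 8, derive eligible_tier1.
Round 5 — rule 10, derive eligible_subsidy.
Closure: {address_verified, age_verified, application_complete, case_approved, citizen, eligible_subsidy, eligible_tier1, exempt_fee, has_dependent, has_valid_id, household_head, means_tested, over_18, renewal_due, resident, tax_filed} — 16 facts.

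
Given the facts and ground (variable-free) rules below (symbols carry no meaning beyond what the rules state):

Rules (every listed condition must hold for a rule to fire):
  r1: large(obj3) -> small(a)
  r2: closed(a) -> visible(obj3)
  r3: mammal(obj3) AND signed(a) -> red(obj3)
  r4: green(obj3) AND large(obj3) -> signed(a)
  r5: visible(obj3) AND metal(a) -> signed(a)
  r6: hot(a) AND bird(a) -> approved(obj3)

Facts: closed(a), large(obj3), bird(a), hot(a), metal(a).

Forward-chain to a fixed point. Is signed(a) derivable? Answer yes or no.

Round 1 fires r1, r2, r6, giving small(a), visible(obj3), approved(obj3).
Round 2 fires r5, giving signed(a).
signed(a) appears in round 2, so it is derivable.

yes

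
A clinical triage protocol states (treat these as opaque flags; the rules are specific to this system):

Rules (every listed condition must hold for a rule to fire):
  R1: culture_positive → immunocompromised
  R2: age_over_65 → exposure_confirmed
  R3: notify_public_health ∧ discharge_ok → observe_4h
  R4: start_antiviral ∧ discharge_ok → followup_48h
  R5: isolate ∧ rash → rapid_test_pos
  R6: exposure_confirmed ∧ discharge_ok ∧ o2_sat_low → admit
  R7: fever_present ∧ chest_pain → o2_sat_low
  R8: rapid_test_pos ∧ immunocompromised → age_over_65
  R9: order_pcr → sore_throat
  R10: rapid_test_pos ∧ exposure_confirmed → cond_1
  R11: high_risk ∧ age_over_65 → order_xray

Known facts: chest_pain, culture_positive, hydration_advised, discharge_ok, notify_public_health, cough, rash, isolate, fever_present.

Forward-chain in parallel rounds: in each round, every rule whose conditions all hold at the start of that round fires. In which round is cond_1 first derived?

4

Round 1 fires R1, R3, R5, R7, giving immunocompromised, observe_4h, rapid_test_pos, o2_sat_low.
Round 2 fires R8, giving age_over_65.
Round 3 fires R2, giving exposure_confirmed.
Round 4 fires R6, R10, giving admit, cond_1.
cond_1 first appears in round 4.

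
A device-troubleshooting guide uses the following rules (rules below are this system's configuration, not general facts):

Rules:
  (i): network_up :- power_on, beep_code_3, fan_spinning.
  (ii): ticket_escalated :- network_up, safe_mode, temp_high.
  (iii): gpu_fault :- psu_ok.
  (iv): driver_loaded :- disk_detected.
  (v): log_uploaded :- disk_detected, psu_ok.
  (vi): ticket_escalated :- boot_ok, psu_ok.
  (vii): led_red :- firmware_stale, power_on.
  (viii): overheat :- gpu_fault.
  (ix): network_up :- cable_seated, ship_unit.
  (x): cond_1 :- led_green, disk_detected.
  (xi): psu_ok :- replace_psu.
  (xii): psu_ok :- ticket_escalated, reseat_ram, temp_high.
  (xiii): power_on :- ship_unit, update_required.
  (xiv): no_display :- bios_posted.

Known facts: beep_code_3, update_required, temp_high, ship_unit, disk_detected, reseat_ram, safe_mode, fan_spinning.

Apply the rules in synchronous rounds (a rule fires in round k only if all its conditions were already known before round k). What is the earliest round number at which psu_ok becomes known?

4

Round 1 fires (iv), (xiii), giving driver_loaded, power_on.
Round 2 fires (i), giving network_up.
Round 3 fires (ii), giving ticket_escalated.
Round 4 fires (xii), giving psu_ok.
psu_ok first appears in round 4.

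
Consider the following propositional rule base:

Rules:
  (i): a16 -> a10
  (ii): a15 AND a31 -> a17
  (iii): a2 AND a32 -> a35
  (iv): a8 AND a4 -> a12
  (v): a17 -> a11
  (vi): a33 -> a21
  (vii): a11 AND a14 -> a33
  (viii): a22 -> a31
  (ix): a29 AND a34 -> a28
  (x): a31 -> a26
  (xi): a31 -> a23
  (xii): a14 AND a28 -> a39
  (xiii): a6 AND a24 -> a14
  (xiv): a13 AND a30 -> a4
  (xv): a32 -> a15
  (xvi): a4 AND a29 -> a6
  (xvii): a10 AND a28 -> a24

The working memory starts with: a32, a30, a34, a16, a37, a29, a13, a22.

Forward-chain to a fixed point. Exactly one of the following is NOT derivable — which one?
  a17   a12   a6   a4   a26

a12

Round 1 — (i), (viii), (ix), (xiv), (xv), derive a10, a31, a28, a4, a15.
Round 2 — (ii), (x), (xi), (xvi), (xvii), derive a17, a26, a23, a6, a24.
Round 3 — (v), (xiii), derive a11, a14.
Round 4 — (vii), (xii), derive a33, a39.
Round 5 — (vi), derive a21.
Derived: a6 (round 2), a26 (round 2), a17 (round 2), a4 (round 1). a12 never appears in any round.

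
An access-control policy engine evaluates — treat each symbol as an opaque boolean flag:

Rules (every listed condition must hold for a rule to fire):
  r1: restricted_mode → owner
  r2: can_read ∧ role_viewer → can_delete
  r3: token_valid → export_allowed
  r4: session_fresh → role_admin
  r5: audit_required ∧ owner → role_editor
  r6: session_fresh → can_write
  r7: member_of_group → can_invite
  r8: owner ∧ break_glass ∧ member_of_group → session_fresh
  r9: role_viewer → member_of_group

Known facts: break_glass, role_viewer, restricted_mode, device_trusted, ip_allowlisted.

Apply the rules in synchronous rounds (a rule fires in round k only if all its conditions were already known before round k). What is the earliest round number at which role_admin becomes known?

3

[1] r1 [restricted_mode → owner]; r9 [role_viewer → member_of_group]. ⇒ new: owner, member_of_group.
[2] r7 [member_of_group → can_invite]; r8 [owner ∧ break_glass ∧ member_of_group → session_fresh]. ⇒ new: can_invite, session_fresh.
[3] r4 [session_fresh → role_admin]; r6 [session_fresh → can_write]. ⇒ new: role_admin, can_write.
role_admin first appears in round 3.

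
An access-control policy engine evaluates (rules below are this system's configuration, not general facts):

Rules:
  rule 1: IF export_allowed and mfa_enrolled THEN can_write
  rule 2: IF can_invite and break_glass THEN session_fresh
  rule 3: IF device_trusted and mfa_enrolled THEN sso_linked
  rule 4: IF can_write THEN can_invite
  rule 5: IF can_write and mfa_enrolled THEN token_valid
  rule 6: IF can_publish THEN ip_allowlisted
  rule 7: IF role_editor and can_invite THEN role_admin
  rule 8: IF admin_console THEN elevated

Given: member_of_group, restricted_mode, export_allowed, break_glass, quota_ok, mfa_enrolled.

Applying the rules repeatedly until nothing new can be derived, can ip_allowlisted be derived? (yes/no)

Round 1 fires rule 1, giving can_write.
Round 2 fires rule 4, rule 5, giving can_invite, token_valid.
Round 3 fires rule 2, giving session_fresh.
Fixed point reached. ip_allowlisted is concluded only by rule 6; rule 6 needs can_publish (never derived).

no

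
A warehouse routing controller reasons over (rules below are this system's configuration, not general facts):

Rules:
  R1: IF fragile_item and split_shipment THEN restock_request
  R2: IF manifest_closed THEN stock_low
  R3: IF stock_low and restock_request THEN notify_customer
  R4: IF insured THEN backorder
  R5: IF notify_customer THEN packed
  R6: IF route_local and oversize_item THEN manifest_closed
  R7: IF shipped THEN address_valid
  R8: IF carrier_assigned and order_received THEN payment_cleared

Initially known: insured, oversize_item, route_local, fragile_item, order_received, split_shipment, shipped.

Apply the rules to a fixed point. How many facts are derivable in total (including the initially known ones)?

Round 1: R1 [IF fragile_item and split_shipment THEN restock_request]; R4 [IF insured THEN backorder]; R6 [IF route_local and oversize_item THEN manifest_closed]; R7 [IF shipped THEN address_valid]. New: restock_request, backorder, manifest_closed, address_valid.
Round 2: R2 [IF manifest_closed THEN stock_low]. New: stock_low.
Round 3: R3 [IF stock_low and restock_request THEN notify_customer]. New: notify_customer.
Round 4: R5 [IF notify_customer THEN packed]. New: packed.
Closure: {address_valid, backorder, fragile_item, insured, manifest_closed, notify_customer, order_received, oversize_item, packed, restock_request, route_local, shipped, split_shipment, stock_low} — 14 facts.

14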